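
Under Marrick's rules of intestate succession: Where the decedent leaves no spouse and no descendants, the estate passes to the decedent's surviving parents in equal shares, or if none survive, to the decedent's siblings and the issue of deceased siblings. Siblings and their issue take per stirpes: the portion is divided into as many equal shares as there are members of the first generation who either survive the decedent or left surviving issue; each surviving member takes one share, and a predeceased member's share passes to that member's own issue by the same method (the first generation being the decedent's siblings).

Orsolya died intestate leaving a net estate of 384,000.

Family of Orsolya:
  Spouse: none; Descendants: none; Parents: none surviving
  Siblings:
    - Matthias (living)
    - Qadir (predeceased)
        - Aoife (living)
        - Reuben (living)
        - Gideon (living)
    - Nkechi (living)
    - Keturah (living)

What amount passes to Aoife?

The entire 384,000 passes to the siblings and their issue.
That amount (384,000) is divided into 4 shares of 96,000: Matthias, Nkechi, and Keturah each take 96,000; Qadir's 96,000 share passes to Qadir's issue.
Qadir's share (96,000) is divided into 3 shares of 32,000: Aoife, Reuben, and Gideon each take 32,000.

Aoife receives 32,000.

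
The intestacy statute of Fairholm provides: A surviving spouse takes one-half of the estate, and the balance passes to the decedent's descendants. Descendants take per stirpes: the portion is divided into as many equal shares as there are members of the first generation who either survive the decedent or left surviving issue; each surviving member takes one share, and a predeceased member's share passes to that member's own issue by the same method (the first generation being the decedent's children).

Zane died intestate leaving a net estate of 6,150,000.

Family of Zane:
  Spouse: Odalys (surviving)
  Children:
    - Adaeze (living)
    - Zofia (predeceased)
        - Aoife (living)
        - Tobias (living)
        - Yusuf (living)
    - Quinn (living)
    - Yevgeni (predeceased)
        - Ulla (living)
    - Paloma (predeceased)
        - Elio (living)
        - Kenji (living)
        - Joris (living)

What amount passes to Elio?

Elio receives 205,000.

Odalys takes one-half of 6,150,000 = 3,075,000. The remaining 3,075,000 passes to the descendants.
The descendants' portion (3,075,000) is divided into 5 shares of 615,000: Adaeze and Quinn each take 615,000; Zofia's 615,000 share passes to Zofia's issue; Yevgeni's 615,000 share passes to Yevgeni's issue; Paloma's 615,000 share passes to Paloma's issue.
Zofia's share (615,000) is divided into 3 shares of 205,000: Aoife, Tobias, and Yusuf each take 205,000.
Yevgeni's share (615,000) passes entirely to Ulla.
Paloma's share (615,000) is divided into 3 shares of 205,000: Elio, Kenji, and Joris each take 205,000.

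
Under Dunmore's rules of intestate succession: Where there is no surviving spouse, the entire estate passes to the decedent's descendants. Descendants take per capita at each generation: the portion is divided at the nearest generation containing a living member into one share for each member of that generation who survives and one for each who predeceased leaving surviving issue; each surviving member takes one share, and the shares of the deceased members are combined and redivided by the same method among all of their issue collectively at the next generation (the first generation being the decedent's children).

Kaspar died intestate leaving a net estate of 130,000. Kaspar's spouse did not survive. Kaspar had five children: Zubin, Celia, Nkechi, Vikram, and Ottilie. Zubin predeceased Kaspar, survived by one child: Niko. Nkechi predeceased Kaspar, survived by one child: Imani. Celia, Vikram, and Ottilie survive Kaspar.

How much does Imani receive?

The entire 130,000 passes to the descendants.
That amount (130,000) is divided at the children's generation into 5 shares of 26,000. Celia, Vikram, and Ottilie each take 26,000. The 2 shares of the deceased (Zubin and Nkechi) are combined into a pool of 52,000.
That pool (52,000) is divided at the grandchildren's generation equally among Niko and Imani: 26,000 each.

Imani receives 26,000.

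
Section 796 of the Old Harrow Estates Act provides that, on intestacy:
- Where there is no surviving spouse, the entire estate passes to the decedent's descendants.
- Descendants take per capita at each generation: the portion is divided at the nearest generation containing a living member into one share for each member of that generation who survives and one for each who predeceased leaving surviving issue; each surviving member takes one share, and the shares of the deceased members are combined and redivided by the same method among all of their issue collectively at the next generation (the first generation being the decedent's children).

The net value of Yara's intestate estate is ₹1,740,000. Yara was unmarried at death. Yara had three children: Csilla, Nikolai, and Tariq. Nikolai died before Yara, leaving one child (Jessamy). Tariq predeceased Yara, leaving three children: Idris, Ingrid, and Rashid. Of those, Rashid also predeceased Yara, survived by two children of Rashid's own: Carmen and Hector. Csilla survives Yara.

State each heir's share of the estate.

The entire ₹1,740,000 passes to the descendants.
That amount (₹1,740,000) is divided at the children's generation into 3 shares of ₹580,000. Csilla takes ₹580,000. The 2 shares of the deceased (Nikolai and Tariq) are combined into a pool of ₹1,160,000.
That pool (₹1,160,000) is divided at the grandchildren's generation into 4 shares of ₹290,000. Jessamy, Idris, and Ingrid each take ₹290,000. The remaining share for the deceased Rashid (₹290,000) is carried to the next generation.
That pool (₹290,000) is divided at the great-grandchildren's generation equally among Carmen and Hector: ₹145,000 each.

Csilla: ₹580,000; Jessamy: ₹290,000; Idris: ₹290,000; Ingrid: ₹290,000; Carmen: ₹145,000; Hector: ₹145,000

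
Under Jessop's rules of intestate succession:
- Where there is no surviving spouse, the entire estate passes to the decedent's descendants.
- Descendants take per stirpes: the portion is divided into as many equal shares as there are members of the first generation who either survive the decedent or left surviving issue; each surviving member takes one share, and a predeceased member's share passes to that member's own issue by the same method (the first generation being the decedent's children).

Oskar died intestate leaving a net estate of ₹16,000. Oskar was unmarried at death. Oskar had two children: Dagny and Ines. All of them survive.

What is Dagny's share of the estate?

The entire ₹16,000 passes to the descendants.
That amount (₹16,000) is divided into 2 shares of ₹8,000: Dagny and Ines each take ₹8,000.

Dagny receives ₹8,000.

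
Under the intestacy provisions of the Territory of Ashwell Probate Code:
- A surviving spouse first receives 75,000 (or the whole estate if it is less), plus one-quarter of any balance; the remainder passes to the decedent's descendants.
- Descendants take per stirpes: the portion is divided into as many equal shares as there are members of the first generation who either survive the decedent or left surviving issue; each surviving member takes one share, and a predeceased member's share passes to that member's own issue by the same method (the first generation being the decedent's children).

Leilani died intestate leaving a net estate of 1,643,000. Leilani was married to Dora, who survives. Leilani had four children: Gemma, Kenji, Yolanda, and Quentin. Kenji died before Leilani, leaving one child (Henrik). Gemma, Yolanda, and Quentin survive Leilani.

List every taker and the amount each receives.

Dora first takes 75,000, leaving a balance of 1,568,000. Dora then takes one-quarter of the balance (392,000), for a total of 467,000. The remaining 1,176,000 passes to the descendants.
The descendants' portion (1,176,000) is divided into 4 shares of 294,000: Gemma, Yolanda, and Quentin each take 294,000; Kenji's 294,000 share passes to Kenji's issue.
Kenji's share (294,000) passes entirely to Henrik.

Dora: 467,000; Gemma: 294,000; Henrik: 294,000; Yolanda: 294,000; Quentin: 294,000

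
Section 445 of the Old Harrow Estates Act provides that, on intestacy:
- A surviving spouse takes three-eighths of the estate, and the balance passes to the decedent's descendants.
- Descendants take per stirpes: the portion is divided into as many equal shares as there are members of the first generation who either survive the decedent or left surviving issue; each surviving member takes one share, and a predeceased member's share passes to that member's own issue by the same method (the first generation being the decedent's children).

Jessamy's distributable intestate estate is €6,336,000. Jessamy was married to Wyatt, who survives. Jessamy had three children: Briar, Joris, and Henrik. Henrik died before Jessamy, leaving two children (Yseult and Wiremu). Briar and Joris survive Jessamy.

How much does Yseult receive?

Wyatt takes three-eighths of €6,336,000 = €2,376,000. The remaining €3,960,000 passes to the descendants.
The descendants' portion (€3,960,000) is divided into 3 shares of €1,320,000: Briar and Joris each take €1,320,000; Henrik's €1,320,000 share passes to Henrik's issue.
Henrik's share (€1,320,000) is divided into 2 shares of €660,000: Yseult and Wiremu each take €660,000.

Yseult receives €660,000.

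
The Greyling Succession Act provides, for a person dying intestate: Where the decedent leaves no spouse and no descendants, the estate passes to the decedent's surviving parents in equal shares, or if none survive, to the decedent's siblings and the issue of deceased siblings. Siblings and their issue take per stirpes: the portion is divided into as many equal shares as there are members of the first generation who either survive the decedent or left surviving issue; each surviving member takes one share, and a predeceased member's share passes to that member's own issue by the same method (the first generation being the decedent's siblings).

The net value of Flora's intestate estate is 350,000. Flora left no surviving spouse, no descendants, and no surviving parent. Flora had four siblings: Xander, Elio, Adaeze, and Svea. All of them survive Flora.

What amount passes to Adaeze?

Adaeze receives 87,500.

The entire 350,000 passes to the siblings and their issue.
That amount (350,000) is divided into 4 shares of 87,500: Xander, Elio, Adaeze, and Svea each take 87,500.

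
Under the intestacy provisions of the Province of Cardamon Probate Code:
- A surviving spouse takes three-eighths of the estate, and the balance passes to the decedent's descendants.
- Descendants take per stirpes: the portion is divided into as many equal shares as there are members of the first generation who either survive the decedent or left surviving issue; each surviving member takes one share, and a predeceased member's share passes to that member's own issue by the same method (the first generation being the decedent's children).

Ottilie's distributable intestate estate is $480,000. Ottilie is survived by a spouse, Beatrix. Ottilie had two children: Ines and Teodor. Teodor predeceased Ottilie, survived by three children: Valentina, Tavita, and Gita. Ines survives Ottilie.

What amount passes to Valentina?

Beatrix takes three-eighths of $480,000 = $180,000. The remaining $300,000 passes to the descendants.
The descendants' portion ($300,000) is divided into 2 shares of $150,000: Ines takes $150,000; Teodor's $150,000 share passes to Teodor's issue.
Teodor's share ($150,000) is divided into 3 shares of $50,000: Valentina, Tavita, and Gita each take $50,000.

Valentina receives $50,000.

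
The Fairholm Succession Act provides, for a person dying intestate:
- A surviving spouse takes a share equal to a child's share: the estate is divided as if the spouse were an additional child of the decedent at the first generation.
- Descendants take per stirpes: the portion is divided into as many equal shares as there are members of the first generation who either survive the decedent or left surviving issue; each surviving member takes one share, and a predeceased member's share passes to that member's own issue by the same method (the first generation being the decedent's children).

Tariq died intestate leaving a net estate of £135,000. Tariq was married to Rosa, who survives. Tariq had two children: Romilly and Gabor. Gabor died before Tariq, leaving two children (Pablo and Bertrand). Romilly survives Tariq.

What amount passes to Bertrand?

The spouse counts as an additional share at the children's level, so there are 3 primary shares of £45,000. Rosa takes one such share (£45,000).
The children's combined portion (£90,000) is divided into 2 shares of £45,000: Romilly takes £45,000; Gabor's £45,000 share passes to Gabor's issue.
Gabor's share (£45,000) is divided into 2 shares of £22,500: Pablo and Bertrand each take £22,500.

Bertrand receives £22,500.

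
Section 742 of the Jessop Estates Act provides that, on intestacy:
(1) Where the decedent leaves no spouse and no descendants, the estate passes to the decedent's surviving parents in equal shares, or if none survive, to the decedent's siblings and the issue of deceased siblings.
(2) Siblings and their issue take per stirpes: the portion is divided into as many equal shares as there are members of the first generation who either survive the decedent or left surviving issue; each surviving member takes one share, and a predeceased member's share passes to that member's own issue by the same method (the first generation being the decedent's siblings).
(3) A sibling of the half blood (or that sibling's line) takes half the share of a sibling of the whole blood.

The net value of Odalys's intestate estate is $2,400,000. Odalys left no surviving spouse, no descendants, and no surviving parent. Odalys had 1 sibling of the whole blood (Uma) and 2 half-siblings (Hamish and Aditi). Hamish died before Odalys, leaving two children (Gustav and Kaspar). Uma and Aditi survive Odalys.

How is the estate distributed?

The entire $2,400,000 passes to the siblings and their issue.
Counting each half-blood sibling's line as half a unit, there are 2 units in $2,400,000, so one unit is $1,200,000. Whole-blood lines (Uma) take $1,200,000 each; half-blood lines (Hamish and Aditi) take $600,000 each.
Hamish's share ($600,000) is divided into 2 shares of $300,000: Gustav and Kaspar each take $300,000.

Uma: $1,200,000; Gustav: $300,000; Kaspar: $300,000; Aditi: $600,000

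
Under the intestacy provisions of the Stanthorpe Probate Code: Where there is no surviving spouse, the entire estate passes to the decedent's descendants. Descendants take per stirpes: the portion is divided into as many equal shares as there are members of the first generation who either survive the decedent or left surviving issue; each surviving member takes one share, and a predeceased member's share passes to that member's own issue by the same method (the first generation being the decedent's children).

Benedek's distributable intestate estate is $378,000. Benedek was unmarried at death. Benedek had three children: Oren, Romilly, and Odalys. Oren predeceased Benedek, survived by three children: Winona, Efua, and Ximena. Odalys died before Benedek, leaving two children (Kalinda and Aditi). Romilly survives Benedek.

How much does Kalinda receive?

The entire $378,000 passes to the descendants.
That amount ($378,000) is divided into 3 shares of $126,000: Romilly takes $126,000; Oren's $126,000 share passes to Oren's issue; Odalys's $126,000 share passes to Odalys's issue.
Oren's share ($126,000) is divided into 3 shares of $42,000: Winona, Efua, and Ximena each take $42,000.
Odalys's share ($126,000) is divided into 2 shares of $63,000: Kalinda and Aditi each take $63,000.

Kalinda receives $63,000.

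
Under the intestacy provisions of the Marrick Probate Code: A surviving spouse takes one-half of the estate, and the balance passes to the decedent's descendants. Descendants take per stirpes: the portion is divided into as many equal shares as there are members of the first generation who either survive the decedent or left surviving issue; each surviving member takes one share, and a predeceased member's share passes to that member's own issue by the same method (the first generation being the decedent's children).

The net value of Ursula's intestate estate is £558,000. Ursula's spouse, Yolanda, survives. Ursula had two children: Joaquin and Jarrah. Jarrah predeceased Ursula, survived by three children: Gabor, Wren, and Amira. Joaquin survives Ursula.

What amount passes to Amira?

Yolanda takes one-half of £558,000 = £279,000. The remaining £279,000 passes to the descendants.
The descendants' portion (£279,000) is divided into 2 shares of £139,500: Joaquin takes £139,500; Jarrah's £139,500 share passes to Jarrah's issue.
Jarrah's share (£139,500) is divided into 3 shares of £46,500: Gabor, Wren, and Amira each take £46,500.

Amira receives £46,500.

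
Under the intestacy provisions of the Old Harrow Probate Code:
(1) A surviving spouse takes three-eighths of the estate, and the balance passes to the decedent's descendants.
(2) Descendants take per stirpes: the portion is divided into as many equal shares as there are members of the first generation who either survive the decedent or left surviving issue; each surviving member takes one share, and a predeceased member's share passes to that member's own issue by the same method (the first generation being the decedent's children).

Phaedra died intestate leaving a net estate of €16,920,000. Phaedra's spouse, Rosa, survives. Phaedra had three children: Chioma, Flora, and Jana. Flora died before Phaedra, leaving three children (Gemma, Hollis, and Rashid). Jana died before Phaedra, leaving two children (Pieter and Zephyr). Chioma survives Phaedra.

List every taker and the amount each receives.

Rosa takes three-eighths of €16,920,000 = €6,345,000. The remaining €10,575,000 passes to the descendants.
The descendants' portion (€10,575,000) is divided into 3 shares of €3,525,000: Chioma takes €3,525,000; Flora's €3,525,000 share passes to Flora's issue; Jana's €3,525,000 share passes to Jana's issue.
Flora's share (€3,525,000) is divided into 3 shares of €1,175,000: Gemma, Hollis, and Rashid each take €1,175,000.
Jana's share (€3,525,000) is divided into 2 shares of €1,762,500: Pieter and Zephyr each take €1,762,500.

Rosa: €6,345,000; Chioma: €3,525,000; Gemma: €1,175,000; Hollis: €1,175,000; Rashid: €1,175,000; Pieter: €1,762,500; Zephyr: €1,762,500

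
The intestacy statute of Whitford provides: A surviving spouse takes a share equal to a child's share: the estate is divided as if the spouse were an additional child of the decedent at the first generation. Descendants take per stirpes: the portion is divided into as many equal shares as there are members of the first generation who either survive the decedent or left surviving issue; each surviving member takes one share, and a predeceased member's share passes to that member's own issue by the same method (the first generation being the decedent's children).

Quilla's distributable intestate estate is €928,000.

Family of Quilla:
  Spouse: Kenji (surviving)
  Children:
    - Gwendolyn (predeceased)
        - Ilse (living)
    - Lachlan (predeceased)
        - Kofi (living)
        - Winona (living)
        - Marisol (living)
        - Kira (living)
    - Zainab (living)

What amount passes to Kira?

Kira receives €58,000.

The spouse counts as an additional share at the children's level, so there are 4 primary shares of €232,000. Kenji takes one such share (€232,000).
The children's combined portion (€696,000) is divided into 3 shares of €232,000: Zainab takes €232,000; Gwendolyn's €232,000 share passes to Gwendolyn's issue; Lachlan's €232,000 share passes to Lachlan's issue.
Gwendolyn's share (€232,000) passes entirely to Ilse.
Lachlan's share (€232,000) is divided into 4 shares of €58,000: Kofi, Winona, Marisol, and Kira each take €58,000.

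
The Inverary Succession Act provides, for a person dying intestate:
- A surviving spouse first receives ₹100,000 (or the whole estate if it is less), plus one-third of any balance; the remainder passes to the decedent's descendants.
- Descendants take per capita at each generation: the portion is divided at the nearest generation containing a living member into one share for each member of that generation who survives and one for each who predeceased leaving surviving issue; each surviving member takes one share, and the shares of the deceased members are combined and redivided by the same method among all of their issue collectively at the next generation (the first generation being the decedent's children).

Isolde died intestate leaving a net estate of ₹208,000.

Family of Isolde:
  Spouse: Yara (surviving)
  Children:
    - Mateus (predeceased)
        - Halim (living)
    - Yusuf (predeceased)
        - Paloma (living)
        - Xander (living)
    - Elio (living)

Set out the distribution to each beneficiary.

Yara: ₹136,000; Halim: ₹16,000; Paloma: ₹16,000; Xander: ₹16,000; Elio: ₹24,000

Yara first takes ₹100,000, leaving a balance of ₹108,000. Yara then takes one-third of the balance (₹36,000), for a total of ₹136,000. The remaining ₹72,000 passes to the descendants.
The descendants' portion (₹72,000) is divided at the children's generation into 3 shares of ₹24,000. Elio takes ₹24,000. The 2 shares of the deceased (Mateus and Yusuf) are combined into a pool of ₹48,000.
That pool (₹48,000) is divided at the grandchildren's generation equally among Halim, Paloma, and Xander: ₹16,000 each.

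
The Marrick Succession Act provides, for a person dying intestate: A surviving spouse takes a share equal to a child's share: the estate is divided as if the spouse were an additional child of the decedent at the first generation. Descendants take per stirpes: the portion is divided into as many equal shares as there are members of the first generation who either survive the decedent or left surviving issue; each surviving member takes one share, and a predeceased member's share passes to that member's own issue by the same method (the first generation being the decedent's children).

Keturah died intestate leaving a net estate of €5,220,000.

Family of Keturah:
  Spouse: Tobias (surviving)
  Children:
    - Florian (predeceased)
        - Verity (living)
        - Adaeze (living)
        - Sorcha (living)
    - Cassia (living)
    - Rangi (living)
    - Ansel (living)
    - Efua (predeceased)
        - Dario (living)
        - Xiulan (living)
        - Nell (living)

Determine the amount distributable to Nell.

The spouse counts as an additional share at the children's level, so there are 6 primary shares of €870,000. Tobias takes one such share (€870,000).
The children's combined portion (€4,350,000) is divided into 5 shares of €870,000: Cassia, Rangi, and Ansel each take €870,000; Florian's €870,000 share passes to Florian's issue; Efua's €870,000 share passes to Efua's issue.
Florian's share (€870,000) is divided into 3 shares of €290,000: Verity, Adaeze, and Sorcha each take €290,000.
Efua's share (€870,000) is divided into 3 shares of €290,000: Dario, Xiulan, and Nell each take €290,000.

Nell receives €290,000.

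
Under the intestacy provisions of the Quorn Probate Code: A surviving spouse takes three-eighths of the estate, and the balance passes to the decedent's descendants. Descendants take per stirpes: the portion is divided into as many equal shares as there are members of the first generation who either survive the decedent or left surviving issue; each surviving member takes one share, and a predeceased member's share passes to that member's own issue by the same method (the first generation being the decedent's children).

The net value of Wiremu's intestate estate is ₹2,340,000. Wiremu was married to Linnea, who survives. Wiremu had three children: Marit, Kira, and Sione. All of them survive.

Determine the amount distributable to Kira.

Kira receives ₹487,500.

Linnea takes three-eighths of ₹2,340,000 = ₹877,500. The remaining ₹1,462,500 passes to the descendants.
The descendants' portion (₹1,462,500) is divided into 3 shares of ₹487,500: Marit, Kira, and Sione each take ₹487,500.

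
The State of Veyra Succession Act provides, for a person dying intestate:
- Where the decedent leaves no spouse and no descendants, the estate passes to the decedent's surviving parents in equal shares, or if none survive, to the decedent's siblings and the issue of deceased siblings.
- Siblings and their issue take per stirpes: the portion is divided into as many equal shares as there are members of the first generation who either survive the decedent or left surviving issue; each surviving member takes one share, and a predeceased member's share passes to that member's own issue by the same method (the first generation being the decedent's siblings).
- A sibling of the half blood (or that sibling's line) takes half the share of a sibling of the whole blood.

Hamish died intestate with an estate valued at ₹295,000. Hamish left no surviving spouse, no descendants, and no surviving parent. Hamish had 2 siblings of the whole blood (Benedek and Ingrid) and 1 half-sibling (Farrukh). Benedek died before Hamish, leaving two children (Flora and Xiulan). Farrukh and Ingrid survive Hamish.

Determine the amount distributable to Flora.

Flora receives ₹59,000.

The entire ₹295,000 passes to the siblings and their issue.
Counting each half-blood sibling's line as half a unit, there are 5/2 units in ₹295,000, so one unit is ₹118,000. Whole-blood lines (Benedek and Ingrid) take ₹118,000 each; half-blood lines (Farrukh) take ₹59,000 each.
Benedek's share (₹118,000) is divided into 2 shares of ₹59,000: Flora and Xiulan each take ₹59,000.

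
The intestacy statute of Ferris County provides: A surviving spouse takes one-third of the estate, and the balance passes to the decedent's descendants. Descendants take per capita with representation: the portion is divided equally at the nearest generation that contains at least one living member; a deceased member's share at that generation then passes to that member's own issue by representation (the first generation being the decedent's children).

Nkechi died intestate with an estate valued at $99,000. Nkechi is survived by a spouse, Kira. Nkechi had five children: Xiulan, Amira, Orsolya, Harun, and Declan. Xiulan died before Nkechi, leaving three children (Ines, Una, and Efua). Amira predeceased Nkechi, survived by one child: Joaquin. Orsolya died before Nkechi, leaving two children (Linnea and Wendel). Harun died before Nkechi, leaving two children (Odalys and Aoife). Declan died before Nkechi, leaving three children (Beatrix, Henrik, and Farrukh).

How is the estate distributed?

Kira takes one-third of $99,000 = $33,000. The remaining $66,000 passes to the descendants.
No child survives, so the initial division is made at the grandchildren's generation.
The descendants' portion ($66,000) is divided into 11 shares of $6,000: Ines, Una, Efua, Joaquin, Linnea, Wendel, Odalys, Aoife, Beatrix, Henrik, and Farrukh each take $6,000.

Kira: $33,000; Ines: $6,000; Una: $6,000; Efua: $6,000; Joaquin: $6,000; Linnea: $6,000; Wendel: $6,000; Odalys: $6,000; Aoife: $6,000; Beatrix: $6,000; Henrik: $6,000; Farrukh: $6,000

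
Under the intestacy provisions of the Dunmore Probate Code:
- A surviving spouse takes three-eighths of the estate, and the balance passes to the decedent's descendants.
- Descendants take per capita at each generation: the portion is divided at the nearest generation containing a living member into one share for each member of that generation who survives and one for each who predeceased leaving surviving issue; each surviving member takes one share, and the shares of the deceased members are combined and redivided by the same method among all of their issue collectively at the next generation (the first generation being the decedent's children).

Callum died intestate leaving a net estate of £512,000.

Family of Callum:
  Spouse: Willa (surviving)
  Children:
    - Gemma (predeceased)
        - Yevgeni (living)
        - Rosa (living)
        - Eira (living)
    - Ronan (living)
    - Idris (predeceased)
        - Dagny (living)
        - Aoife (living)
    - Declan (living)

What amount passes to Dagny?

Willa takes three-eighths of £512,000 = £192,000. The remaining £320,000 passes to the descendants.
The descendants' portion (£320,000) is divided at the children's generation into 4 shares of £80,000. Ronan and Declan each take £80,000. The 2 shares of the deceased (Gemma and Idris) are combined into a pool of £160,000.
That pool (£160,000) is divided at the grandchildren's generation equally among Yevgeni, Rosa, Eira, Dagny, and Aoife: £32,000 each.

Dagny receives £32,000.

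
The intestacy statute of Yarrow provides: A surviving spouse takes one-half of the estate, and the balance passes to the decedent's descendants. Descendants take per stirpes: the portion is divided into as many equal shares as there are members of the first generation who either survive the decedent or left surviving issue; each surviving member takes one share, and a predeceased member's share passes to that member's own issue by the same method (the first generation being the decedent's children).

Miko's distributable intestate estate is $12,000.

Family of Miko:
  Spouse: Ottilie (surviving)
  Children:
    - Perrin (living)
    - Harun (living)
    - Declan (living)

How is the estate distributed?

Ottilie takes one-half of $12,000 = $6,000. The remaining $6,000 passes to the descendants.
The descendants' portion ($6,000) is divided into 3 shares of $2,000: Perrin, Harun, and Declan each take $2,000.

Ottilie: $6,000; Perrin: $2,000; Harun: $2,000; Declan: $2,000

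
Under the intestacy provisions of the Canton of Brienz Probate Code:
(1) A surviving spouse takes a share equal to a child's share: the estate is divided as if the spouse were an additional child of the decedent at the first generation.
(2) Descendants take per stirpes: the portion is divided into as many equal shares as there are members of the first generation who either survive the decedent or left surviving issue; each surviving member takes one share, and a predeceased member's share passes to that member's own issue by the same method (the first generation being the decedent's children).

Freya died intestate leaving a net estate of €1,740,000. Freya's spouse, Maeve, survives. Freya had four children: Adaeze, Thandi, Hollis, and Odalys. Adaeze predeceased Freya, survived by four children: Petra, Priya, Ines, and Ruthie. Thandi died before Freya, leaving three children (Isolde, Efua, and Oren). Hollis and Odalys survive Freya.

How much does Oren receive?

Oren receives €116,000.

The spouse counts as an additional share at the children's level, so there are 5 primary shares of €348,000. Maeve takes one such share (€348,000).
The children's combined portion (€1,392,000) is divided into 4 shares of €348,000: Hollis and Odalys each take €348,000; Adaeze's €348,000 share passes to Adaeze's issue; Thandi's €348,000 share passes to Thandi's issue.
Adaeze's share (€348,000) is divided into 4 shares of €87,000: Petra, Priya, Ines, and Ruthie each take €87,000.
Thandi's share (€348,000) is divided into 3 shares of €116,000: Isolde, Efua, and Oren each take €116,000.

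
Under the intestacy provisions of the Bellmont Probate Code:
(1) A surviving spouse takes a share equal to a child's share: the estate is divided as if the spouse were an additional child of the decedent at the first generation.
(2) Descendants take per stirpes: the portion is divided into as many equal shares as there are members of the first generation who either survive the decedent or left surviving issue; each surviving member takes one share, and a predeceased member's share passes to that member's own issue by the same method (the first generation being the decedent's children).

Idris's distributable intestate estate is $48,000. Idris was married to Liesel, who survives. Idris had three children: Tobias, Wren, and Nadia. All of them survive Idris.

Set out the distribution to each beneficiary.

The spouse counts as an additional share at the children's level, so there are 4 primary shares of $12,000. Liesel takes one such share ($12,000).
The children's combined portion ($36,000) is divided into 3 shares of $12,000: Tobias, Wren, and Nadia each take $12,000.

Liesel: $12,000; Tobias: $12,000; Wren: $12,000; Nadia: $12,000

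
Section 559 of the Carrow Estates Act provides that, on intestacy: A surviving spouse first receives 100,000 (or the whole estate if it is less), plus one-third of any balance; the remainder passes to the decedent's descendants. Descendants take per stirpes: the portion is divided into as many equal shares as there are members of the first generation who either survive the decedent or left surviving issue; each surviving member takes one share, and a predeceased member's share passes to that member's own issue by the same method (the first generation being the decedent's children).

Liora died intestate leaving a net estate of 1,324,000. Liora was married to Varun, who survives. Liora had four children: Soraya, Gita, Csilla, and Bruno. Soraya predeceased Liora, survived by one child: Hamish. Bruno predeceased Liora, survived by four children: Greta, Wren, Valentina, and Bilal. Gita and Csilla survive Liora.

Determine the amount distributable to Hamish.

Varun first takes 100,000, leaving a balance of 1,224,000. Varun then takes one-third of the balance (408,000), for a total of 508,000. The remaining 816,000 passes to the descendants.
The descendants' portion (816,000) is divided into 4 shares of 204,000: Gita and Csilla each take 204,000; Soraya's 204,000 share passes to Soraya's issue; Bruno's 204,000 share passes to Bruno's issue.
Soraya's share (204,000) passes entirely to Hamish.
Bruno's share (204,000) is divided into 4 shares of 51,000: Greta, Wren, Valentina, and Bilal each take 51,000.

Hamish receives 204,000.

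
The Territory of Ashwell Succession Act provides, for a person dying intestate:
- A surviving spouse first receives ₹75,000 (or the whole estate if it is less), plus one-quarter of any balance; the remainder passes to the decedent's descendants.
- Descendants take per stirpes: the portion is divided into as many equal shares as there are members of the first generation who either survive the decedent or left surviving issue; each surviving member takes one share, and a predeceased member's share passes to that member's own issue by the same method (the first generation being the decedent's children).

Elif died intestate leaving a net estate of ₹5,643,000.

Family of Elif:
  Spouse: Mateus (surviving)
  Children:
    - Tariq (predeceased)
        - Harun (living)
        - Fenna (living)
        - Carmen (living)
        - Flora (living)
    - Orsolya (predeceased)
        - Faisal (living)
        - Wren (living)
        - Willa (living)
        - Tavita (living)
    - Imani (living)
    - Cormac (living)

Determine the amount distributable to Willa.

Mateus first takes ₹75,000, leaving a balance of ₹5,568,000. Mateus then takes one-quarter of the balance (₹1,392,000), for a total of ₹1,467,000. The remaining ₹4,176,000 passes to the descendants.
The descendants' portion (₹4,176,000) is divided into 4 shares of ₹1,044,000: Imani and Cormac each take ₹1,044,000; Tariq's ₹1,044,000 share passes to Tariq's issue; Orsolya's ₹1,044,000 share passes to Orsolya's issue.
Tariq's share (₹1,044,000) is divided into 4 shares of ₹261,000: Harun, Fenna, Carmen, and Flora each take ₹261,000.
Orsolya's share (₹1,044,000) is divided into 4 shares of ₹261,000: Faisal, Wren, Willa, and Tavita each take ₹261,000.

Willa receives ₹261,000.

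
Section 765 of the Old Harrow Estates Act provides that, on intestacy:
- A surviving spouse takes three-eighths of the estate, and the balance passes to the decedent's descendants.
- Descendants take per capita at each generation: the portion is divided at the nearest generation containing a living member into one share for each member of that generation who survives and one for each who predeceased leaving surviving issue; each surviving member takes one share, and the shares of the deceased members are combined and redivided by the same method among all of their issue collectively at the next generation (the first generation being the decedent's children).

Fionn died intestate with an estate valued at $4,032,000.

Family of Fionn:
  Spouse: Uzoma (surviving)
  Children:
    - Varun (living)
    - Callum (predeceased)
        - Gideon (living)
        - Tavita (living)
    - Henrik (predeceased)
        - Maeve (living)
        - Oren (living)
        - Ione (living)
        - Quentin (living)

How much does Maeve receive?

Uzoma takes three-eighths of $4,032,000 = $1,512,000. The remaining $2,520,000 passes to the descendants.
The descendants' portion ($2,520,000) is divided at the children's generation into 3 shares of $840,000. Varun takes $840,000. The 2 shares of the deceased (Callum and Henrik) are combined into a pool of $1,680,000.
That pool ($1,680,000) is divided at the grandchildren's generation equally among Gideon, Tavita, Maeve, Oren, Ione, and Quentin: $280,000 each.

Maeve receives $280,000.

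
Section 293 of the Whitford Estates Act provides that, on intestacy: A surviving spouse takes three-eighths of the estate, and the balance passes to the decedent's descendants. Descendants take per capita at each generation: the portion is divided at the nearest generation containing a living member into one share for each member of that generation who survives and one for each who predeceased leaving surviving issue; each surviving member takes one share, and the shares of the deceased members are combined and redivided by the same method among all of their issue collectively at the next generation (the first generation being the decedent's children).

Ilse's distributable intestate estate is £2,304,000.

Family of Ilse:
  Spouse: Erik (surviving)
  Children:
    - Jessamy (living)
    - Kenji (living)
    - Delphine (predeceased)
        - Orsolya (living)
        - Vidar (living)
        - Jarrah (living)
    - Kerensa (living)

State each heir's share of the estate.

Erik: £864,000; Jessamy: £360,000; Kenji: £360,000; Orsolya: £120,000; Vidar: £120,000; Jarrah: £120,000; Kerensa: £360,000

Erik takes three-eighths of £2,304,000 = £864,000. The remaining £1,440,000 passes to the descendants.
The descendants' portion (£1,440,000) is divided at the children's generation into 4 shares of £360,000. Jessamy, Kenji, and Kerensa each take £360,000. The remaining share for the deceased Delphine (£360,000) is carried to the next generation.
That pool (£360,000) is divided at the grandchildren's generation equally among Orsolya, Vidar, and Jarrah: £120,000 each.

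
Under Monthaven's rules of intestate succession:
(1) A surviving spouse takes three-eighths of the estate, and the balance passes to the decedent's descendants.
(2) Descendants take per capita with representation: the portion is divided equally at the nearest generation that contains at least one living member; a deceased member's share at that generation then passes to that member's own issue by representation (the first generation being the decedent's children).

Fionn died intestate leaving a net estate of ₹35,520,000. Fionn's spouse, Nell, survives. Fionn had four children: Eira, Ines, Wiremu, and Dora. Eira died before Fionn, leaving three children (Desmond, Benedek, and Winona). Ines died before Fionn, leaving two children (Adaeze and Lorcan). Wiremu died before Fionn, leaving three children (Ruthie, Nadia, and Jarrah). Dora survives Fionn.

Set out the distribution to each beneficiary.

Nell: ₹13,320,000; Desmond: ₹1,850,000; Benedek: ₹1,850,000; Winona: ₹1,850,000; Adaeze: ₹2,775,000; Lorcan: ₹2,775,000; Ruthie: ₹1,850,000; Nadia: ₹1,850,000; Jarrah: ₹1,850,000; Dora: ₹5,550,000

Nell takes three-eighths of ₹35,520,000 = ₹13,320,000. The remaining ₹22,200,000 passes to the descendants.
The descendants' portion (₹22,200,000) is divided into 4 shares of ₹5,550,000: Dora takes ₹5,550,000; Eira's ₹5,550,000 share passes to Eira's issue; Ines's ₹5,550,000 share passes to Ines's issue; Wiremu's ₹5,550,000 share passes to Wiremu's issue.
Eira's share (₹5,550,000) is divided into 3 shares of ₹1,850,000: Desmond, Benedek, and Winona each take ₹1,850,000.
Ines's share (₹5,550,000) is divided into 2 shares of ₹2,775,000: Adaeze and Lorcan each take ₹2,775,000.
Wiremu's share (₹5,550,000) is divided into 3 shares of ₹1,850,000: Ruthie, Nadia, and Jarrah each take ₹1,850,000.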